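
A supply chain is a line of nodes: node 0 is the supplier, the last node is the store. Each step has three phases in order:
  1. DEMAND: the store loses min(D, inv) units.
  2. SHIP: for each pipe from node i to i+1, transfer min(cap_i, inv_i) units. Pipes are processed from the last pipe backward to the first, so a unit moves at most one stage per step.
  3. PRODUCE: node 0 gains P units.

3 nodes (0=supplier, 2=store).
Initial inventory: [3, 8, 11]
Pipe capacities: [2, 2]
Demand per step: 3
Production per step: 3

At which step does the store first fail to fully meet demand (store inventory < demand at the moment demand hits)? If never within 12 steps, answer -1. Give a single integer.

Step 1: demand=3,sold=3 ship[1->2]=2 ship[0->1]=2 prod=3 -> [4 8 10]
Step 2: demand=3,sold=3 ship[1->2]=2 ship[0->1]=2 prod=3 -> [5 8 9]
Step 3: demand=3,sold=3 ship[1->2]=2 ship[0->1]=2 prod=3 -> [6 8 8]
Step 4: demand=3,sold=3 ship[1->2]=2 ship[0->1]=2 prod=3 -> [7 8 7]
Step 5: demand=3,sold=3 ship[1->2]=2 ship[0->1]=2 prod=3 -> [8 8 6]
Step 6: demand=3,sold=3 ship[1->2]=2 ship[0->1]=2 prod=3 -> [9 8 5]
Step 7: demand=3,sold=3 ship[1->2]=2 ship[0->1]=2 prod=3 -> [10 8 4]
Step 8: demand=3,sold=3 ship[1->2]=2 ship[0->1]=2 prod=3 -> [11 8 3]
Step 9: demand=3,sold=3 ship[1->2]=2 ship[0->1]=2 prod=3 -> [12 8 2]
Step 10: demand=3,sold=2 ship[1->2]=2 ship[0->1]=2 prod=3 -> [13 8 2]
Step 11: demand=3,sold=2 ship[1->2]=2 ship[0->1]=2 prod=3 -> [14 8 2]
Step 12: demand=3,sold=2 ship[1->2]=2 ship[0->1]=2 prod=3 -> [15 8 2]
First stockout at step 10

10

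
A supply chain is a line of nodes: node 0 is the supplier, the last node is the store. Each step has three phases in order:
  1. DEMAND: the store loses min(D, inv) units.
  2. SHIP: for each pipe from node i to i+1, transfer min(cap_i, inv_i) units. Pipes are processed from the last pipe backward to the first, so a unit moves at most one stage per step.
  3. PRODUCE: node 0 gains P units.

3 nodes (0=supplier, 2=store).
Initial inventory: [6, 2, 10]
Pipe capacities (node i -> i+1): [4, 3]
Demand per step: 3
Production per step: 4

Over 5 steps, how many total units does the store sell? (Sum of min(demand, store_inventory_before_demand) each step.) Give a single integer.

Answer: 15

Derivation:
Step 1: sold=3 (running total=3) -> [6 4 9]
Step 2: sold=3 (running total=6) -> [6 5 9]
Step 3: sold=3 (running total=9) -> [6 6 9]
Step 4: sold=3 (running total=12) -> [6 7 9]
Step 5: sold=3 (running total=15) -> [6 8 9]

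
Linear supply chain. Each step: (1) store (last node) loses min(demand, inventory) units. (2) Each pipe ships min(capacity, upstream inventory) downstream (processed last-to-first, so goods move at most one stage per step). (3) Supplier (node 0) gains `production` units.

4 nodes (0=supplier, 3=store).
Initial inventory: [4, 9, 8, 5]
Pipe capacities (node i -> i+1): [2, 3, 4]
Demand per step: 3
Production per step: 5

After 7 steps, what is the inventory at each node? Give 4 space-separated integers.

Step 1: demand=3,sold=3 ship[2->3]=4 ship[1->2]=3 ship[0->1]=2 prod=5 -> inv=[7 8 7 6]
Step 2: demand=3,sold=3 ship[2->3]=4 ship[1->2]=3 ship[0->1]=2 prod=5 -> inv=[10 7 6 7]
Step 3: demand=3,sold=3 ship[2->3]=4 ship[1->2]=3 ship[0->1]=2 prod=5 -> inv=[13 6 5 8]
Step 4: demand=3,sold=3 ship[2->3]=4 ship[1->2]=3 ship[0->1]=2 prod=5 -> inv=[16 5 4 9]
Step 5: demand=3,sold=3 ship[2->3]=4 ship[1->2]=3 ship[0->1]=2 prod=5 -> inv=[19 4 3 10]
Step 6: demand=3,sold=3 ship[2->3]=3 ship[1->2]=3 ship[0->1]=2 prod=5 -> inv=[22 3 3 10]
Step 7: demand=3,sold=3 ship[2->3]=3 ship[1->2]=3 ship[0->1]=2 prod=5 -> inv=[25 2 3 10]

25 2 3 10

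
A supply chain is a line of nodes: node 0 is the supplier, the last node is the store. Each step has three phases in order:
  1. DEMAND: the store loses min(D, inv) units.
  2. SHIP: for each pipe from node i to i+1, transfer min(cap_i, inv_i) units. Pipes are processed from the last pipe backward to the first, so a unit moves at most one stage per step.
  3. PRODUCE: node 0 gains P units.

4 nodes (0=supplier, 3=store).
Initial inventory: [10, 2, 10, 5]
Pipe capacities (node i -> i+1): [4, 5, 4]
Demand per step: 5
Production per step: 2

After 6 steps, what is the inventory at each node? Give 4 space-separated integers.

Step 1: demand=5,sold=5 ship[2->3]=4 ship[1->2]=2 ship[0->1]=4 prod=2 -> inv=[8 4 8 4]
Step 2: demand=5,sold=4 ship[2->3]=4 ship[1->2]=4 ship[0->1]=4 prod=2 -> inv=[6 4 8 4]
Step 3: demand=5,sold=4 ship[2->3]=4 ship[1->2]=4 ship[0->1]=4 prod=2 -> inv=[4 4 8 4]
Step 4: demand=5,sold=4 ship[2->3]=4 ship[1->2]=4 ship[0->1]=4 prod=2 -> inv=[2 4 8 4]
Step 5: demand=5,sold=4 ship[2->3]=4 ship[1->2]=4 ship[0->1]=2 prod=2 -> inv=[2 2 8 4]
Step 6: demand=5,sold=4 ship[2->3]=4 ship[1->2]=2 ship[0->1]=2 prod=2 -> inv=[2 2 6 4]

2 2 6 4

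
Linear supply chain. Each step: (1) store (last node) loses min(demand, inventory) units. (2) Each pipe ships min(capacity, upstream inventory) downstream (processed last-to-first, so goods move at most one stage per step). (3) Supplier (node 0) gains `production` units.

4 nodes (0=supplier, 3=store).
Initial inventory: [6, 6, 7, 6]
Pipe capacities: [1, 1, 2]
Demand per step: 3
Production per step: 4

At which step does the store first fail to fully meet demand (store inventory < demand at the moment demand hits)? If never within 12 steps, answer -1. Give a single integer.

Step 1: demand=3,sold=3 ship[2->3]=2 ship[1->2]=1 ship[0->1]=1 prod=4 -> [9 6 6 5]
Step 2: demand=3,sold=3 ship[2->3]=2 ship[1->2]=1 ship[0->1]=1 prod=4 -> [12 6 5 4]
Step 3: demand=3,sold=3 ship[2->3]=2 ship[1->2]=1 ship[0->1]=1 prod=4 -> [15 6 4 3]
Step 4: demand=3,sold=3 ship[2->3]=2 ship[1->2]=1 ship[0->1]=1 prod=4 -> [18 6 3 2]
Step 5: demand=3,sold=2 ship[2->3]=2 ship[1->2]=1 ship[0->1]=1 prod=4 -> [21 6 2 2]
Step 6: demand=3,sold=2 ship[2->3]=2 ship[1->2]=1 ship[0->1]=1 prod=4 -> [24 6 1 2]
Step 7: demand=3,sold=2 ship[2->3]=1 ship[1->2]=1 ship[0->1]=1 prod=4 -> [27 6 1 1]
Step 8: demand=3,sold=1 ship[2->3]=1 ship[1->2]=1 ship[0->1]=1 prod=4 -> [30 6 1 1]
Step 9: demand=3,sold=1 ship[2->3]=1 ship[1->2]=1 ship[0->1]=1 prod=4 -> [33 6 1 1]
Step 10: demand=3,sold=1 ship[2->3]=1 ship[1->2]=1 ship[0->1]=1 prod=4 -> [36 6 1 1]
Step 11: demand=3,sold=1 ship[2->3]=1 ship[1->2]=1 ship[0->1]=1 prod=4 -> [39 6 1 1]
Step 12: demand=3,sold=1 ship[2->3]=1 ship[1->2]=1 ship[0->1]=1 prod=4 -> [42 6 1 1]
First stockout at step 5

5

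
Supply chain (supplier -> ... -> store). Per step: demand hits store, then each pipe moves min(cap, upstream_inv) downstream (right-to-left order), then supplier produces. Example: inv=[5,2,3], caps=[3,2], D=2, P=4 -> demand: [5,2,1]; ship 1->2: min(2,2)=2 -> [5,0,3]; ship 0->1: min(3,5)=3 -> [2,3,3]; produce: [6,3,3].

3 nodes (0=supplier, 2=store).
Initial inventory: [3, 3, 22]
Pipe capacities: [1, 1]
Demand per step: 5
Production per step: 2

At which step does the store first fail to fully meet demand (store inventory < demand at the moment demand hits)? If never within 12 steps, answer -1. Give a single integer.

Step 1: demand=5,sold=5 ship[1->2]=1 ship[0->1]=1 prod=2 -> [4 3 18]
Step 2: demand=5,sold=5 ship[1->2]=1 ship[0->1]=1 prod=2 -> [5 3 14]
Step 3: demand=5,sold=5 ship[1->2]=1 ship[0->1]=1 prod=2 -> [6 3 10]
Step 4: demand=5,sold=5 ship[1->2]=1 ship[0->1]=1 prod=2 -> [7 3 6]
Step 5: demand=5,sold=5 ship[1->2]=1 ship[0->1]=1 prod=2 -> [8 3 2]
Step 6: demand=5,sold=2 ship[1->2]=1 ship[0->1]=1 prod=2 -> [9 3 1]
Step 7: demand=5,sold=1 ship[1->2]=1 ship[0->1]=1 prod=2 -> [10 3 1]
Step 8: demand=5,sold=1 ship[1->2]=1 ship[0->1]=1 prod=2 -> [11 3 1]
Step 9: demand=5,sold=1 ship[1->2]=1 ship[0->1]=1 prod=2 -> [12 3 1]
Step 10: demand=5,sold=1 ship[1->2]=1 ship[0->1]=1 prod=2 -> [13 3 1]
Step 11: demand=5,sold=1 ship[1->2]=1 ship[0->1]=1 prod=2 -> [14 3 1]
Step 12: demand=5,sold=1 ship[1->2]=1 ship[0->1]=1 prod=2 -> [15 3 1]
First stockout at step 6

6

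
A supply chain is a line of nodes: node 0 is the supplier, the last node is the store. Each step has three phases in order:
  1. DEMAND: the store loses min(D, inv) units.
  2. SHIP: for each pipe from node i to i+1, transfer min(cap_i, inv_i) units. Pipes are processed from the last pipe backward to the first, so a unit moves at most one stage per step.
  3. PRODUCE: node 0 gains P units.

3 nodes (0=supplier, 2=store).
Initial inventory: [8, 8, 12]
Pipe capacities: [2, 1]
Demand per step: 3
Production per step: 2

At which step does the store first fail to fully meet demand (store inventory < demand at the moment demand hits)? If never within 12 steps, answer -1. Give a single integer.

Step 1: demand=3,sold=3 ship[1->2]=1 ship[0->1]=2 prod=2 -> [8 9 10]
Step 2: demand=3,sold=3 ship[1->2]=1 ship[0->1]=2 prod=2 -> [8 10 8]
Step 3: demand=3,sold=3 ship[1->2]=1 ship[0->1]=2 prod=2 -> [8 11 6]
Step 4: demand=3,sold=3 ship[1->2]=1 ship[0->1]=2 prod=2 -> [8 12 4]
Step 5: demand=3,sold=3 ship[1->2]=1 ship[0->1]=2 prod=2 -> [8 13 2]
Step 6: demand=3,sold=2 ship[1->2]=1 ship[0->1]=2 prod=2 -> [8 14 1]
Step 7: demand=3,sold=1 ship[1->2]=1 ship[0->1]=2 prod=2 -> [8 15 1]
Step 8: demand=3,sold=1 ship[1->2]=1 ship[0->1]=2 prod=2 -> [8 16 1]
Step 9: demand=3,sold=1 ship[1->2]=1 ship[0->1]=2 prod=2 -> [8 17 1]
Step 10: demand=3,sold=1 ship[1->2]=1 ship[0->1]=2 prod=2 -> [8 18 1]
Step 11: demand=3,sold=1 ship[1->2]=1 ship[0->1]=2 prod=2 -> [8 19 1]
Step 12: demand=3,sold=1 ship[1->2]=1 ship[0->1]=2 prod=2 -> [8 20 1]
First stockout at step 6

6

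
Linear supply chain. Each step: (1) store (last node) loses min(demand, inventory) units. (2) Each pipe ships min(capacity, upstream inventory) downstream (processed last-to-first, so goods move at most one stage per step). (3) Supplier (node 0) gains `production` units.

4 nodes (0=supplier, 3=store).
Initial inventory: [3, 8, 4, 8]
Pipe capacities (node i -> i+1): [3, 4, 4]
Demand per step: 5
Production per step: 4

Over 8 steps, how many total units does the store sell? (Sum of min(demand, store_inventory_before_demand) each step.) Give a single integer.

Step 1: sold=5 (running total=5) -> [4 7 4 7]
Step 2: sold=5 (running total=10) -> [5 6 4 6]
Step 3: sold=5 (running total=15) -> [6 5 4 5]
Step 4: sold=5 (running total=20) -> [7 4 4 4]
Step 5: sold=4 (running total=24) -> [8 3 4 4]
Step 6: sold=4 (running total=28) -> [9 3 3 4]
Step 7: sold=4 (running total=32) -> [10 3 3 3]
Step 8: sold=3 (running total=35) -> [11 3 3 3]

Answer: 35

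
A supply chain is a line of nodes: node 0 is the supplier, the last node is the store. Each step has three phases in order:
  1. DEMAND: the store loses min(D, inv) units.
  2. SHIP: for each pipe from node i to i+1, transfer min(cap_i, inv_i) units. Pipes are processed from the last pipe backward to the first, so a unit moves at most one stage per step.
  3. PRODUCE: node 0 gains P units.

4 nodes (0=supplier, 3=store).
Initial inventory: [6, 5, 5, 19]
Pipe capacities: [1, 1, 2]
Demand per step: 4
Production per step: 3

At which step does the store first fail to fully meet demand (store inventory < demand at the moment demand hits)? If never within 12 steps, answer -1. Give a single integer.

Step 1: demand=4,sold=4 ship[2->3]=2 ship[1->2]=1 ship[0->1]=1 prod=3 -> [8 5 4 17]
Step 2: demand=4,sold=4 ship[2->3]=2 ship[1->2]=1 ship[0->1]=1 prod=3 -> [10 5 3 15]
Step 3: demand=4,sold=4 ship[2->3]=2 ship[1->2]=1 ship[0->1]=1 prod=3 -> [12 5 2 13]
Step 4: demand=4,sold=4 ship[2->3]=2 ship[1->2]=1 ship[0->1]=1 prod=3 -> [14 5 1 11]
Step 5: demand=4,sold=4 ship[2->3]=1 ship[1->2]=1 ship[0->1]=1 prod=3 -> [16 5 1 8]
Step 6: demand=4,sold=4 ship[2->3]=1 ship[1->2]=1 ship[0->1]=1 prod=3 -> [18 5 1 5]
Step 7: demand=4,sold=4 ship[2->3]=1 ship[1->2]=1 ship[0->1]=1 prod=3 -> [20 5 1 2]
Step 8: demand=4,sold=2 ship[2->3]=1 ship[1->2]=1 ship[0->1]=1 prod=3 -> [22 5 1 1]
Step 9: demand=4,sold=1 ship[2->3]=1 ship[1->2]=1 ship[0->1]=1 prod=3 -> [24 5 1 1]
Step 10: demand=4,sold=1 ship[2->3]=1 ship[1->2]=1 ship[0->1]=1 prod=3 -> [26 5 1 1]
Step 11: demand=4,sold=1 ship[2->3]=1 ship[1->2]=1 ship[0->1]=1 prod=3 -> [28 5 1 1]
Step 12: demand=4,sold=1 ship[2->3]=1 ship[1->2]=1 ship[0->1]=1 prod=3 -> [30 5 1 1]
First stockout at step 8

8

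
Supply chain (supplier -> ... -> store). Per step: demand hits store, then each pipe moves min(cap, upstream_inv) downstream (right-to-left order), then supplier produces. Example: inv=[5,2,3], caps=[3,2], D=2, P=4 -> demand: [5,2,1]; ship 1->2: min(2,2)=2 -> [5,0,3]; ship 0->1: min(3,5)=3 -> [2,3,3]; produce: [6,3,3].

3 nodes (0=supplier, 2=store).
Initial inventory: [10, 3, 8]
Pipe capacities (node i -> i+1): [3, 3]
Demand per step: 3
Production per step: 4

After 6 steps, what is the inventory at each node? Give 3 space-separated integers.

Step 1: demand=3,sold=3 ship[1->2]=3 ship[0->1]=3 prod=4 -> inv=[11 3 8]
Step 2: demand=3,sold=3 ship[1->2]=3 ship[0->1]=3 prod=4 -> inv=[12 3 8]
Step 3: demand=3,sold=3 ship[1->2]=3 ship[0->1]=3 prod=4 -> inv=[13 3 8]
Step 4: demand=3,sold=3 ship[1->2]=3 ship[0->1]=3 prod=4 -> inv=[14 3 8]
Step 5: demand=3,sold=3 ship[1->2]=3 ship[0->1]=3 prod=4 -> inv=[15 3 8]
Step 6: demand=3,sold=3 ship[1->2]=3 ship[0->1]=3 prod=4 -> inv=[16 3 8]

16 3 8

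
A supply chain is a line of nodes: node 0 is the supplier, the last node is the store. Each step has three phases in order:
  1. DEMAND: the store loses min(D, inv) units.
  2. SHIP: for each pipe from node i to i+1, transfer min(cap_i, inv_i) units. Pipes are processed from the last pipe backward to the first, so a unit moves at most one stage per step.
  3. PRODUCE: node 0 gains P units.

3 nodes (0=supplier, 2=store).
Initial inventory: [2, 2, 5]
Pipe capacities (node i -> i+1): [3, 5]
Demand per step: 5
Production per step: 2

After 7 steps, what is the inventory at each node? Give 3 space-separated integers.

Step 1: demand=5,sold=5 ship[1->2]=2 ship[0->1]=2 prod=2 -> inv=[2 2 2]
Step 2: demand=5,sold=2 ship[1->2]=2 ship[0->1]=2 prod=2 -> inv=[2 2 2]
Step 3: demand=5,sold=2 ship[1->2]=2 ship[0->1]=2 prod=2 -> inv=[2 2 2]
Step 4: demand=5,sold=2 ship[1->2]=2 ship[0->1]=2 prod=2 -> inv=[2 2 2]
Step 5: demand=5,sold=2 ship[1->2]=2 ship[0->1]=2 prod=2 -> inv=[2 2 2]
Step 6: demand=5,sold=2 ship[1->2]=2 ship[0->1]=2 prod=2 -> inv=[2 2 2]
Step 7: demand=5,sold=2 ship[1->2]=2 ship[0->1]=2 prod=2 -> inv=[2 2 2]

2 2 2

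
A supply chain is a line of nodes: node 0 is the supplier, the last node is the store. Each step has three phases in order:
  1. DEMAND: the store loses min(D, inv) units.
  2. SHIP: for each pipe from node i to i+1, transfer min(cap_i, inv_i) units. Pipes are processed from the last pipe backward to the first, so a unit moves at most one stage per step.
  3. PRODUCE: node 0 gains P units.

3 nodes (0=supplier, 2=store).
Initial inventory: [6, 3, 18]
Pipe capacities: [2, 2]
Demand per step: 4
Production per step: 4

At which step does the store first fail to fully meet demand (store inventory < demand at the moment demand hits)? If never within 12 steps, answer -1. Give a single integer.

Step 1: demand=4,sold=4 ship[1->2]=2 ship[0->1]=2 prod=4 -> [8 3 16]
Step 2: demand=4,sold=4 ship[1->2]=2 ship[0->1]=2 prod=4 -> [10 3 14]
Step 3: demand=4,sold=4 ship[1->2]=2 ship[0->1]=2 prod=4 -> [12 3 12]
Step 4: demand=4,sold=4 ship[1->2]=2 ship[0->1]=2 prod=4 -> [14 3 10]
Step 5: demand=4,sold=4 ship[1->2]=2 ship[0->1]=2 prod=4 -> [16 3 8]
Step 6: demand=4,sold=4 ship[1->2]=2 ship[0->1]=2 prod=4 -> [18 3 6]
Step 7: demand=4,sold=4 ship[1->2]=2 ship[0->1]=2 prod=4 -> [20 3 4]
Step 8: demand=4,sold=4 ship[1->2]=2 ship[0->1]=2 prod=4 -> [22 3 2]
Step 9: demand=4,sold=2 ship[1->2]=2 ship[0->1]=2 prod=4 -> [24 3 2]
Step 10: demand=4,sold=2 ship[1->2]=2 ship[0->1]=2 prod=4 -> [26 3 2]
Step 11: demand=4,sold=2 ship[1->2]=2 ship[0->1]=2 prod=4 -> [28 3 2]
Step 12: demand=4,sold=2 ship[1->2]=2 ship[0->1]=2 prod=4 -> [30 3 2]
First stockout at step 9

9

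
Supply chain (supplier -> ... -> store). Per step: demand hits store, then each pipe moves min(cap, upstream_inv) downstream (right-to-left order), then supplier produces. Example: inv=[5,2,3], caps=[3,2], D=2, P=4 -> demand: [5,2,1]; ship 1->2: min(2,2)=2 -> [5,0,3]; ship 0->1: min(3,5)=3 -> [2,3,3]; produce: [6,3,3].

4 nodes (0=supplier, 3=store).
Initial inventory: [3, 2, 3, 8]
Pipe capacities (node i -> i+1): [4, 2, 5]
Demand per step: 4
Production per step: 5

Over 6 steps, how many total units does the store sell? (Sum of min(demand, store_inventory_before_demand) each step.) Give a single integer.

Answer: 19

Derivation:
Step 1: sold=4 (running total=4) -> [5 3 2 7]
Step 2: sold=4 (running total=8) -> [6 5 2 5]
Step 3: sold=4 (running total=12) -> [7 7 2 3]
Step 4: sold=3 (running total=15) -> [8 9 2 2]
Step 5: sold=2 (running total=17) -> [9 11 2 2]
Step 6: sold=2 (running total=19) -> [10 13 2 2]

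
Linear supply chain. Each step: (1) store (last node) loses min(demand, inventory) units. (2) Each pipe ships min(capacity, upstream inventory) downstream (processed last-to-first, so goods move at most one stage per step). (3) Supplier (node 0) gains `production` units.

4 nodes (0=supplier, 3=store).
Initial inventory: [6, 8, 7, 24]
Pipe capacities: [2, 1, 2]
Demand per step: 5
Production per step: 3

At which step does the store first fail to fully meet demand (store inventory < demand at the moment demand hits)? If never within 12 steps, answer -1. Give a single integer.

Step 1: demand=5,sold=5 ship[2->3]=2 ship[1->2]=1 ship[0->1]=2 prod=3 -> [7 9 6 21]
Step 2: demand=5,sold=5 ship[2->3]=2 ship[1->2]=1 ship[0->1]=2 prod=3 -> [8 10 5 18]
Step 3: demand=5,sold=5 ship[2->3]=2 ship[1->2]=1 ship[0->1]=2 prod=3 -> [9 11 4 15]
Step 4: demand=5,sold=5 ship[2->3]=2 ship[1->2]=1 ship[0->1]=2 prod=3 -> [10 12 3 12]
Step 5: demand=5,sold=5 ship[2->3]=2 ship[1->2]=1 ship[0->1]=2 prod=3 -> [11 13 2 9]
Step 6: demand=5,sold=5 ship[2->3]=2 ship[1->2]=1 ship[0->1]=2 prod=3 -> [12 14 1 6]
Step 7: demand=5,sold=5 ship[2->3]=1 ship[1->2]=1 ship[0->1]=2 prod=3 -> [13 15 1 2]
Step 8: demand=5,sold=2 ship[2->3]=1 ship[1->2]=1 ship[0->1]=2 prod=3 -> [14 16 1 1]
Step 9: demand=5,sold=1 ship[2->3]=1 ship[1->2]=1 ship[0->1]=2 prod=3 -> [15 17 1 1]
Step 10: demand=5,sold=1 ship[2->3]=1 ship[1->2]=1 ship[0->1]=2 prod=3 -> [16 18 1 1]
Step 11: demand=5,sold=1 ship[2->3]=1 ship[1->2]=1 ship[0->1]=2 prod=3 -> [17 19 1 1]
Step 12: demand=5,sold=1 ship[2->3]=1 ship[1->2]=1 ship[0->1]=2 prod=3 -> [18 20 1 1]
First stockout at step 8

8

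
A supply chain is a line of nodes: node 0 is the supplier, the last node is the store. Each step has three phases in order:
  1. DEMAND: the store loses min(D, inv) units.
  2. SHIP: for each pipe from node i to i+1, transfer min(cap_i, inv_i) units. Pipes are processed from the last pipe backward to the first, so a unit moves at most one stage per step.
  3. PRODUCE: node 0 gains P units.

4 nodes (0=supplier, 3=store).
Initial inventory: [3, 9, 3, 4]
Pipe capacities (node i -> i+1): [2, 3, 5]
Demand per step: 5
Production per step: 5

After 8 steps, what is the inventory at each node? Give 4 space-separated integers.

Step 1: demand=5,sold=4 ship[2->3]=3 ship[1->2]=3 ship[0->1]=2 prod=5 -> inv=[6 8 3 3]
Step 2: demand=5,sold=3 ship[2->3]=3 ship[1->2]=3 ship[0->1]=2 prod=5 -> inv=[9 7 3 3]
Step 3: demand=5,sold=3 ship[2->3]=3 ship[1->2]=3 ship[0->1]=2 prod=5 -> inv=[12 6 3 3]
Step 4: demand=5,sold=3 ship[2->3]=3 ship[1->2]=3 ship[0->1]=2 prod=5 -> inv=[15 5 3 3]
Step 5: demand=5,sold=3 ship[2->3]=3 ship[1->2]=3 ship[0->1]=2 prod=5 -> inv=[18 4 3 3]
Step 6: demand=5,sold=3 ship[2->3]=3 ship[1->2]=3 ship[0->1]=2 prod=5 -> inv=[21 3 3 3]
Step 7: demand=5,sold=3 ship[2->3]=3 ship[1->2]=3 ship[0->1]=2 prod=5 -> inv=[24 2 3 3]
Step 8: demand=5,sold=3 ship[2->3]=3 ship[1->2]=2 ship[0->1]=2 prod=5 -> inv=[27 2 2 3]

27 2 2 3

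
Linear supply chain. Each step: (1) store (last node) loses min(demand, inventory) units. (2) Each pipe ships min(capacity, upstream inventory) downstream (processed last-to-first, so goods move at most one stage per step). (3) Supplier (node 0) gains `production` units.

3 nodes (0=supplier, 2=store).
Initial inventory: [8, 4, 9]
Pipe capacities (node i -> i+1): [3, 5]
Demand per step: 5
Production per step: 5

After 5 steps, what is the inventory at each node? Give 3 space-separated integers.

Step 1: demand=5,sold=5 ship[1->2]=4 ship[0->1]=3 prod=5 -> inv=[10 3 8]
Step 2: demand=5,sold=5 ship[1->2]=3 ship[0->1]=3 prod=5 -> inv=[12 3 6]
Step 3: demand=5,sold=5 ship[1->2]=3 ship[0->1]=3 prod=5 -> inv=[14 3 4]
Step 4: demand=5,sold=4 ship[1->2]=3 ship[0->1]=3 prod=5 -> inv=[16 3 3]
Step 5: demand=5,sold=3 ship[1->2]=3 ship[0->1]=3 prod=5 -> inv=[18 3 3]

18 3 3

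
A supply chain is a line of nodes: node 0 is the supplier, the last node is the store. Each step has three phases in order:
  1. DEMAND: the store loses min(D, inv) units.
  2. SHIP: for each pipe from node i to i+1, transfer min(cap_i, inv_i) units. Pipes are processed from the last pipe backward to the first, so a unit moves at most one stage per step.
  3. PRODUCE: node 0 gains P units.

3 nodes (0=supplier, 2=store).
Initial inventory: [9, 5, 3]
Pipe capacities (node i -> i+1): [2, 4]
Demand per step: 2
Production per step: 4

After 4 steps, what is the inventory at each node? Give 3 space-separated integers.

Step 1: demand=2,sold=2 ship[1->2]=4 ship[0->1]=2 prod=4 -> inv=[11 3 5]
Step 2: demand=2,sold=2 ship[1->2]=3 ship[0->1]=2 prod=4 -> inv=[13 2 6]
Step 3: demand=2,sold=2 ship[1->2]=2 ship[0->1]=2 prod=4 -> inv=[15 2 6]
Step 4: demand=2,sold=2 ship[1->2]=2 ship[0->1]=2 prod=4 -> inv=[17 2 6]

17 2 6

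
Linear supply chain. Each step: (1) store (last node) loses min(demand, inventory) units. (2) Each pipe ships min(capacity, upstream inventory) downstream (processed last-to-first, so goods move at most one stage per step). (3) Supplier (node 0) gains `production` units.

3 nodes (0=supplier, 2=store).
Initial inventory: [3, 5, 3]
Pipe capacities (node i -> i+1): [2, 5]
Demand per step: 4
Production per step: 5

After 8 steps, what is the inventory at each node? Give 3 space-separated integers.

Step 1: demand=4,sold=3 ship[1->2]=5 ship[0->1]=2 prod=5 -> inv=[6 2 5]
Step 2: demand=4,sold=4 ship[1->2]=2 ship[0->1]=2 prod=5 -> inv=[9 2 3]
Step 3: demand=4,sold=3 ship[1->2]=2 ship[0->1]=2 prod=5 -> inv=[12 2 2]
Step 4: demand=4,sold=2 ship[1->2]=2 ship[0->1]=2 prod=5 -> inv=[15 2 2]
Step 5: demand=4,sold=2 ship[1->2]=2 ship[0->1]=2 prod=5 -> inv=[18 2 2]
Step 6: demand=4,sold=2 ship[1->2]=2 ship[0->1]=2 prod=5 -> inv=[21 2 2]
Step 7: demand=4,sold=2 ship[1->2]=2 ship[0->1]=2 prod=5 -> inv=[24 2 2]
Step 8: demand=4,sold=2 ship[1->2]=2 ship[0->1]=2 prod=5 -> inv=[27 2 2]

27 2 2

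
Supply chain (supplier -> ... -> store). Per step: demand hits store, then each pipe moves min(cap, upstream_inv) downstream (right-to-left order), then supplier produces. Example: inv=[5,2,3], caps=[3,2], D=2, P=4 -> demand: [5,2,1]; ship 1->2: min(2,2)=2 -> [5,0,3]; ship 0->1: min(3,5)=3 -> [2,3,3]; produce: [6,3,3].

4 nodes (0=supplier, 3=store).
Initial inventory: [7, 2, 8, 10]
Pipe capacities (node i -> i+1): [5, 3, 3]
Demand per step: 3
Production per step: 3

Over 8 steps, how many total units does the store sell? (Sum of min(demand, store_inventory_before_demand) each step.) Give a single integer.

Step 1: sold=3 (running total=3) -> [5 5 7 10]
Step 2: sold=3 (running total=6) -> [3 7 7 10]
Step 3: sold=3 (running total=9) -> [3 7 7 10]
Step 4: sold=3 (running total=12) -> [3 7 7 10]
Step 5: sold=3 (running total=15) -> [3 7 7 10]
Step 6: sold=3 (running total=18) -> [3 7 7 10]
Step 7: sold=3 (running total=21) -> [3 7 7 10]
Step 8: sold=3 (running total=24) -> [3 7 7 10]

Answer: 24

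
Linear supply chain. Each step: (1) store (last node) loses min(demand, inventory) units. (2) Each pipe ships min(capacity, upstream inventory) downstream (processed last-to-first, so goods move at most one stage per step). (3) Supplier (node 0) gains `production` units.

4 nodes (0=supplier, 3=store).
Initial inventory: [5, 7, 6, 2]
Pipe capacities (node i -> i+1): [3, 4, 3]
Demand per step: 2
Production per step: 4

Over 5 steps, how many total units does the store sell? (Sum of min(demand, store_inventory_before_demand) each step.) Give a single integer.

Step 1: sold=2 (running total=2) -> [6 6 7 3]
Step 2: sold=2 (running total=4) -> [7 5 8 4]
Step 3: sold=2 (running total=6) -> [8 4 9 5]
Step 4: sold=2 (running total=8) -> [9 3 10 6]
Step 5: sold=2 (running total=10) -> [10 3 10 7]

Answer: 10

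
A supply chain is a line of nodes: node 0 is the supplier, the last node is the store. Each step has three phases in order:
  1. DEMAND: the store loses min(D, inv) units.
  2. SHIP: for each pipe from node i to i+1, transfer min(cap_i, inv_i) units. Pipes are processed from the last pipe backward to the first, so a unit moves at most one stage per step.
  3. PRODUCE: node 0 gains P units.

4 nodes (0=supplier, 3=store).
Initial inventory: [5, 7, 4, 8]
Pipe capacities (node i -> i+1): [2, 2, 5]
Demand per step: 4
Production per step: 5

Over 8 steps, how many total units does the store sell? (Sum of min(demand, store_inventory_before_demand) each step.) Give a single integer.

Answer: 24

Derivation:
Step 1: sold=4 (running total=4) -> [8 7 2 8]
Step 2: sold=4 (running total=8) -> [11 7 2 6]
Step 3: sold=4 (running total=12) -> [14 7 2 4]
Step 4: sold=4 (running total=16) -> [17 7 2 2]
Step 5: sold=2 (running total=18) -> [20 7 2 2]
Step 6: sold=2 (running total=20) -> [23 7 2 2]
Step 7: sold=2 (running total=22) -> [26 7 2 2]
Step 8: sold=2 (running total=24) -> [29 7 2 2]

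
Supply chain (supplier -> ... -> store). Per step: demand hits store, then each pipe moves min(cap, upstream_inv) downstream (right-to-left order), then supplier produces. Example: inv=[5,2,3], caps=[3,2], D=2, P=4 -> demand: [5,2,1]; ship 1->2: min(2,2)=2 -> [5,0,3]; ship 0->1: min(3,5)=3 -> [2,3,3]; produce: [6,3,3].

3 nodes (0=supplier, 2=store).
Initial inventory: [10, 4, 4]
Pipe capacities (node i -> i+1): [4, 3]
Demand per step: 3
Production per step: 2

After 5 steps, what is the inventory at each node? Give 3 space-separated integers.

Step 1: demand=3,sold=3 ship[1->2]=3 ship[0->1]=4 prod=2 -> inv=[8 5 4]
Step 2: demand=3,sold=3 ship[1->2]=3 ship[0->1]=4 prod=2 -> inv=[6 6 4]
Step 3: demand=3,sold=3 ship[1->2]=3 ship[0->1]=4 prod=2 -> inv=[4 7 4]
Step 4: demand=3,sold=3 ship[1->2]=3 ship[0->1]=4 prod=2 -> inv=[2 8 4]
Step 5: demand=3,sold=3 ship[1->2]=3 ship[0->1]=2 prod=2 -> inv=[2 7 4]

2 7 4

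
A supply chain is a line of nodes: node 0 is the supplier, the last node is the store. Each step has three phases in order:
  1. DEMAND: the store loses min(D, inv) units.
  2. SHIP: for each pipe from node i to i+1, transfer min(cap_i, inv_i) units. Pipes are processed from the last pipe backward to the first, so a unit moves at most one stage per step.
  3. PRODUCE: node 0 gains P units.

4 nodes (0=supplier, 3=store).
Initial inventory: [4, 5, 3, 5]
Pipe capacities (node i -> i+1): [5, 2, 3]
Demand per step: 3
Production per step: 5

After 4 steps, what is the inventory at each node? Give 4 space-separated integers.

Step 1: demand=3,sold=3 ship[2->3]=3 ship[1->2]=2 ship[0->1]=4 prod=5 -> inv=[5 7 2 5]
Step 2: demand=3,sold=3 ship[2->3]=2 ship[1->2]=2 ship[0->1]=5 prod=5 -> inv=[5 10 2 4]
Step 3: demand=3,sold=3 ship[2->3]=2 ship[1->2]=2 ship[0->1]=5 prod=5 -> inv=[5 13 2 3]
Step 4: demand=3,sold=3 ship[2->3]=2 ship[1->2]=2 ship[0->1]=5 prod=5 -> inv=[5 16 2 2]

5 16 2 2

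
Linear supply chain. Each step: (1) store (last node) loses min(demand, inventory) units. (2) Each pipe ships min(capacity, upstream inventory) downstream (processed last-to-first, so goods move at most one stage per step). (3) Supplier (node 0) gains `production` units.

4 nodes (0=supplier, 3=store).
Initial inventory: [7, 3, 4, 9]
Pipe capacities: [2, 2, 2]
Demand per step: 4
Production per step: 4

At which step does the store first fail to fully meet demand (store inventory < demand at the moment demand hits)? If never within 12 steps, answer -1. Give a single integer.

Step 1: demand=4,sold=4 ship[2->3]=2 ship[1->2]=2 ship[0->1]=2 prod=4 -> [9 3 4 7]
Step 2: demand=4,sold=4 ship[2->3]=2 ship[1->2]=2 ship[0->1]=2 prod=4 -> [11 3 4 5]
Step 3: demand=4,sold=4 ship[2->3]=2 ship[1->2]=2 ship[0->1]=2 prod=4 -> [13 3 4 3]
Step 4: demand=4,sold=3 ship[2->3]=2 ship[1->2]=2 ship[0->1]=2 prod=4 -> [15 3 4 2]
Step 5: demand=4,sold=2 ship[2->3]=2 ship[1->2]=2 ship[0->1]=2 prod=4 -> [17 3 4 2]
Step 6: demand=4,sold=2 ship[2->3]=2 ship[1->2]=2 ship[0->1]=2 prod=4 -> [19 3 4 2]
Step 7: demand=4,sold=2 ship[2->3]=2 ship[1->2]=2 ship[0->1]=2 prod=4 -> [21 3 4 2]
Step 8: demand=4,sold=2 ship[2->3]=2 ship[1->2]=2 ship[0->1]=2 prod=4 -> [23 3 4 2]
Step 9: demand=4,sold=2 ship[2->3]=2 ship[1->2]=2 ship[0->1]=2 prod=4 -> [25 3 4 2]
Step 10: demand=4,sold=2 ship[2->3]=2 ship[1->2]=2 ship[0->1]=2 prod=4 -> [27 3 4 2]
Step 11: demand=4,sold=2 ship[2->3]=2 ship[1->2]=2 ship[0->1]=2 prod=4 -> [29 3 4 2]
Step 12: demand=4,sold=2 ship[2->3]=2 ship[1->2]=2 ship[0->1]=2 prod=4 -> [31 3 4 2]
First stockout at step 4

4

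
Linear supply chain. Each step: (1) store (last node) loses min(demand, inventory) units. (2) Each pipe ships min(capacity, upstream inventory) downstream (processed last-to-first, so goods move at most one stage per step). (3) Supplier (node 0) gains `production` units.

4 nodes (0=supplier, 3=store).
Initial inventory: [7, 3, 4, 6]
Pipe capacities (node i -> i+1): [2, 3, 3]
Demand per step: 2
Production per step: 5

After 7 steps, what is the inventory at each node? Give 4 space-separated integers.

Step 1: demand=2,sold=2 ship[2->3]=3 ship[1->2]=3 ship[0->1]=2 prod=5 -> inv=[10 2 4 7]
Step 2: demand=2,sold=2 ship[2->3]=3 ship[1->2]=2 ship[0->1]=2 prod=5 -> inv=[13 2 3 8]
Step 3: demand=2,sold=2 ship[2->3]=3 ship[1->2]=2 ship[0->1]=2 prod=5 -> inv=[16 2 2 9]
Step 4: demand=2,sold=2 ship[2->3]=2 ship[1->2]=2 ship[0->1]=2 prod=5 -> inv=[19 2 2 9]
Step 5: demand=2,sold=2 ship[2->3]=2 ship[1->2]=2 ship[0->1]=2 prod=5 -> inv=[22 2 2 9]
Step 6: demand=2,sold=2 ship[2->3]=2 ship[1->2]=2 ship[0->1]=2 prod=5 -> inv=[25 2 2 9]
Step 7: demand=2,sold=2 ship[2->3]=2 ship[1->2]=2 ship[0->1]=2 prod=5 -> inv=[28 2 2 9]

28 2 2 9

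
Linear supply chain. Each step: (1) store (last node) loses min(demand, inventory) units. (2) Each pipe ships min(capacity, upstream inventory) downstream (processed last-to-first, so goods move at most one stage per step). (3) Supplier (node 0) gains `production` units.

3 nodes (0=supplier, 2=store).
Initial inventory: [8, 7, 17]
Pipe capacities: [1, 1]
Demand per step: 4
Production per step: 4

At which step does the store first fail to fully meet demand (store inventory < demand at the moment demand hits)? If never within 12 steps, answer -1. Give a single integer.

Step 1: demand=4,sold=4 ship[1->2]=1 ship[0->1]=1 prod=4 -> [11 7 14]
Step 2: demand=4,sold=4 ship[1->2]=1 ship[0->1]=1 prod=4 -> [14 7 11]
Step 3: demand=4,sold=4 ship[1->2]=1 ship[0->1]=1 prod=4 -> [17 7 8]
Step 4: demand=4,sold=4 ship[1->2]=1 ship[0->1]=1 prod=4 -> [20 7 5]
Step 5: demand=4,sold=4 ship[1->2]=1 ship[0->1]=1 prod=4 -> [23 7 2]
Step 6: demand=4,sold=2 ship[1->2]=1 ship[0->1]=1 prod=4 -> [26 7 1]
Step 7: demand=4,sold=1 ship[1->2]=1 ship[0->1]=1 prod=4 -> [29 7 1]
Step 8: demand=4,sold=1 ship[1->2]=1 ship[0->1]=1 prod=4 -> [32 7 1]
Step 9: demand=4,sold=1 ship[1->2]=1 ship[0->1]=1 prod=4 -> [35 7 1]
Step 10: demand=4,sold=1 ship[1->2]=1 ship[0->1]=1 prod=4 -> [38 7 1]
Step 11: demand=4,sold=1 ship[1->2]=1 ship[0->1]=1 prod=4 -> [41 7 1]
Step 12: demand=4,sold=1 ship[1->2]=1 ship[0->1]=1 prod=4 -> [44 7 1]
First stockout at step 6

6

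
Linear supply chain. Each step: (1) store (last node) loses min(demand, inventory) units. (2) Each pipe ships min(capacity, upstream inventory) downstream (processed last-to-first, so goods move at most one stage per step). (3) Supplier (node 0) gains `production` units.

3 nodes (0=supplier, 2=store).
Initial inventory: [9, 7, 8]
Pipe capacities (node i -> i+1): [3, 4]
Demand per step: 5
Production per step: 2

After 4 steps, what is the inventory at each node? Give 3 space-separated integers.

Step 1: demand=5,sold=5 ship[1->2]=4 ship[0->1]=3 prod=2 -> inv=[8 6 7]
Step 2: demand=5,sold=5 ship[1->2]=4 ship[0->1]=3 prod=2 -> inv=[7 5 6]
Step 3: demand=5,sold=5 ship[1->2]=4 ship[0->1]=3 prod=2 -> inv=[6 4 5]
Step 4: demand=5,sold=5 ship[1->2]=4 ship[0->1]=3 prod=2 -> inv=[5 3 4]

5 3 4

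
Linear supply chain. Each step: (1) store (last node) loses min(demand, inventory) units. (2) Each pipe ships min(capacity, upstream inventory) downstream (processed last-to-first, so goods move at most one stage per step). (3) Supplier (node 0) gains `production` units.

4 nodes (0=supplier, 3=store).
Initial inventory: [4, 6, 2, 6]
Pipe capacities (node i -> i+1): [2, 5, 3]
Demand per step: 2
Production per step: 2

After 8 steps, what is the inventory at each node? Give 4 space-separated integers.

Step 1: demand=2,sold=2 ship[2->3]=2 ship[1->2]=5 ship[0->1]=2 prod=2 -> inv=[4 3 5 6]
Step 2: demand=2,sold=2 ship[2->3]=3 ship[1->2]=3 ship[0->1]=2 prod=2 -> inv=[4 2 5 7]
Step 3: demand=2,sold=2 ship[2->3]=3 ship[1->2]=2 ship[0->1]=2 prod=2 -> inv=[4 2 4 8]
Step 4: demand=2,sold=2 ship[2->3]=3 ship[1->2]=2 ship[0->1]=2 prod=2 -> inv=[4 2 3 9]
Step 5: demand=2,sold=2 ship[2->3]=3 ship[1->2]=2 ship[0->1]=2 prod=2 -> inv=[4 2 2 10]
Step 6: demand=2,sold=2 ship[2->3]=2 ship[1->2]=2 ship[0->1]=2 prod=2 -> inv=[4 2 2 10]
Step 7: demand=2,sold=2 ship[2->3]=2 ship[1->2]=2 ship[0->1]=2 prod=2 -> inv=[4 2 2 10]
Step 8: demand=2,sold=2 ship[2->3]=2 ship[1->2]=2 ship[0->1]=2 prod=2 -> inv=[4 2 2 10]

4 2 2 10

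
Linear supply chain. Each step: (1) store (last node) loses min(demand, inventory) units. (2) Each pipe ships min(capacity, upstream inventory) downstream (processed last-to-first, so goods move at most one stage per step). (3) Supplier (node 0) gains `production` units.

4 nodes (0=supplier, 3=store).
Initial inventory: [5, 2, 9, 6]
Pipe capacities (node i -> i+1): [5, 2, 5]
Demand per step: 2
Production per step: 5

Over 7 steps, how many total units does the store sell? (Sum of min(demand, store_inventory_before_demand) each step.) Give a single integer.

Step 1: sold=2 (running total=2) -> [5 5 6 9]
Step 2: sold=2 (running total=4) -> [5 8 3 12]
Step 3: sold=2 (running total=6) -> [5 11 2 13]
Step 4: sold=2 (running total=8) -> [5 14 2 13]
Step 5: sold=2 (running total=10) -> [5 17 2 13]
Step 6: sold=2 (running total=12) -> [5 20 2 13]
Step 7: sold=2 (running total=14) -> [5 23 2 13]

Answer: 14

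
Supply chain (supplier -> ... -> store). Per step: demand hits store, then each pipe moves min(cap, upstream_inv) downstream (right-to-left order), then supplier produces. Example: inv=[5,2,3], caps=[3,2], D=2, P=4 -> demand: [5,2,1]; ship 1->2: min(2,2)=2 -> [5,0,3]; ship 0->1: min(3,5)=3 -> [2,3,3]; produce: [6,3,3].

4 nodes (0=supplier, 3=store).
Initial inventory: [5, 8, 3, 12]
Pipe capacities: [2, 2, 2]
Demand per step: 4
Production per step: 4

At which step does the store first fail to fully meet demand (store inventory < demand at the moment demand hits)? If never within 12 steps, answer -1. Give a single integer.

Step 1: demand=4,sold=4 ship[2->3]=2 ship[1->2]=2 ship[0->1]=2 prod=4 -> [7 8 3 10]
Step 2: demand=4,sold=4 ship[2->3]=2 ship[1->2]=2 ship[0->1]=2 prod=4 -> [9 8 3 8]
Step 3: demand=4,sold=4 ship[2->3]=2 ship[1->2]=2 ship[0->1]=2 prod=4 -> [11 8 3 6]
Step 4: demand=4,sold=4 ship[2->3]=2 ship[1->2]=2 ship[0->1]=2 prod=4 -> [13 8 3 4]
Step 5: demand=4,sold=4 ship[2->3]=2 ship[1->2]=2 ship[0->1]=2 prod=4 -> [15 8 3 2]
Step 6: demand=4,sold=2 ship[2->3]=2 ship[1->2]=2 ship[0->1]=2 prod=4 -> [17 8 3 2]
Step 7: demand=4,sold=2 ship[2->3]=2 ship[1->2]=2 ship[0->1]=2 prod=4 -> [19 8 3 2]
Step 8: demand=4,sold=2 ship[2->3]=2 ship[1->2]=2 ship[0->1]=2 prod=4 -> [21 8 3 2]
Step 9: demand=4,sold=2 ship[2->3]=2 ship[1->2]=2 ship[0->1]=2 prod=4 -> [23 8 3 2]
Step 10: demand=4,sold=2 ship[2->3]=2 ship[1->2]=2 ship[0->1]=2 prod=4 -> [25 8 3 2]
Step 11: demand=4,sold=2 ship[2->3]=2 ship[1->2]=2 ship[0->1]=2 prod=4 -> [27 8 3 2]
Step 12: demand=4,sold=2 ship[2->3]=2 ship[1->2]=2 ship[0->1]=2 prod=4 -> [29 8 3 2]
First stockout at step 6

6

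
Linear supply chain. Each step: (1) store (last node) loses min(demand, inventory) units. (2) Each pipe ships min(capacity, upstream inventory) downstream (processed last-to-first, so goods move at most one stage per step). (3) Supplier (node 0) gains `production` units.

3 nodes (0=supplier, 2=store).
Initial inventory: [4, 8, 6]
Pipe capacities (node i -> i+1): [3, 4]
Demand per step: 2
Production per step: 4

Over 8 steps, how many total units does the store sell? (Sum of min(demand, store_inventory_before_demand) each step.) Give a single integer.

Step 1: sold=2 (running total=2) -> [5 7 8]
Step 2: sold=2 (running total=4) -> [6 6 10]
Step 3: sold=2 (running total=6) -> [7 5 12]
Step 4: sold=2 (running total=8) -> [8 4 14]
Step 5: sold=2 (running total=10) -> [9 3 16]
Step 6: sold=2 (running total=12) -> [10 3 17]
Step 7: sold=2 (running total=14) -> [11 3 18]
Step 8: sold=2 (running total=16) -> [12 3 19]

Answer: 16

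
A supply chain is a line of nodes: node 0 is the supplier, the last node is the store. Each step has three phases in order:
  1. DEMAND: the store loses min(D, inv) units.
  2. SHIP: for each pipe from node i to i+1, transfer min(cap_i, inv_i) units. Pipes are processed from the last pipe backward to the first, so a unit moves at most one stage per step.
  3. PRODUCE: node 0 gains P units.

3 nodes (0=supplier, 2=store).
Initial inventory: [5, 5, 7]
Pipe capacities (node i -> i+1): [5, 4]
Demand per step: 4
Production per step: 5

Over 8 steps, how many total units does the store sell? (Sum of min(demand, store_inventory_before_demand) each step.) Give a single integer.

Step 1: sold=4 (running total=4) -> [5 6 7]
Step 2: sold=4 (running total=8) -> [5 7 7]
Step 3: sold=4 (running total=12) -> [5 8 7]
Step 4: sold=4 (running total=16) -> [5 9 7]
Step 5: sold=4 (running total=20) -> [5 10 7]
Step 6: sold=4 (running total=24) -> [5 11 7]
Step 7: sold=4 (running total=28) -> [5 12 7]
Step 8: sold=4 (running total=32) -> [5 13 7]

Answer: 32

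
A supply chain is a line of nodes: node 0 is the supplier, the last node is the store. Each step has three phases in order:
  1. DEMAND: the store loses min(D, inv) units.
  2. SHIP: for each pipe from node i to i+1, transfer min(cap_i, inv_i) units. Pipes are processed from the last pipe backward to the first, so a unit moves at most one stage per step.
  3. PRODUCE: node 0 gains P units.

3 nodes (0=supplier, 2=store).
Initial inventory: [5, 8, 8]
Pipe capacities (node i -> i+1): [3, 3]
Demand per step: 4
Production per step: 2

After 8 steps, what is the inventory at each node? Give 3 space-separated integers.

Step 1: demand=4,sold=4 ship[1->2]=3 ship[0->1]=3 prod=2 -> inv=[4 8 7]
Step 2: demand=4,sold=4 ship[1->2]=3 ship[0->1]=3 prod=2 -> inv=[3 8 6]
Step 3: demand=4,sold=4 ship[1->2]=3 ship[0->1]=3 prod=2 -> inv=[2 8 5]
Step 4: demand=4,sold=4 ship[1->2]=3 ship[0->1]=2 prod=2 -> inv=[2 7 4]
Step 5: demand=4,sold=4 ship[1->2]=3 ship[0->1]=2 prod=2 -> inv=[2 6 3]
Step 6: demand=4,sold=3 ship[1->2]=3 ship[0->1]=2 prod=2 -> inv=[2 5 3]
Step 7: demand=4,sold=3 ship[1->2]=3 ship[0->1]=2 prod=2 -> inv=[2 4 3]
Step 8: demand=4,sold=3 ship[1->2]=3 ship[0->1]=2 prod=2 -> inv=[2 3 3]

2 3 3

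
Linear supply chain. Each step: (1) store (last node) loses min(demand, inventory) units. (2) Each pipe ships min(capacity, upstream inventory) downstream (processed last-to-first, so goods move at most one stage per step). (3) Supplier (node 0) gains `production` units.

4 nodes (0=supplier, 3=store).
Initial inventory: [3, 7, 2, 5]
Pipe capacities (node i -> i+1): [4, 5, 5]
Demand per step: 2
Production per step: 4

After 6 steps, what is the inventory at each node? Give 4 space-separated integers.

Step 1: demand=2,sold=2 ship[2->3]=2 ship[1->2]=5 ship[0->1]=3 prod=4 -> inv=[4 5 5 5]
Step 2: demand=2,sold=2 ship[2->3]=5 ship[1->2]=5 ship[0->1]=4 prod=4 -> inv=[4 4 5 8]
Step 3: demand=2,sold=2 ship[2->3]=5 ship[1->2]=4 ship[0->1]=4 prod=4 -> inv=[4 4 4 11]
Step 4: demand=2,sold=2 ship[2->3]=4 ship[1->2]=4 ship[0->1]=4 prod=4 -> inv=[4 4 4 13]
Step 5: demand=2,sold=2 ship[2->3]=4 ship[1->2]=4 ship[0->1]=4 prod=4 -> inv=[4 4 4 15]
Step 6: demand=2,sold=2 ship[2->3]=4 ship[1->2]=4 ship[0->1]=4 prod=4 -> inv=[4 4 4 17]

4 4 4 17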